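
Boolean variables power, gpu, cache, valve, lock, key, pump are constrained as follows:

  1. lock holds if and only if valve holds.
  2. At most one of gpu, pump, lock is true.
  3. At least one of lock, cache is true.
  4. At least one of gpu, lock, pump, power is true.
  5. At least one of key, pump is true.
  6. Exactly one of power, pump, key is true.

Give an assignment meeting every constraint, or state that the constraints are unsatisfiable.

power: False, gpu: False, cache: False, valve: True, lock: True, key: True, pump: False

  (1) lock=T, valve=T — same ✓
  (2) {gpu, pump, lock}: 1 true — at most one ✓
  (3) {lock, cache}: 1 true — at least one ✓
  (4) {gpu, lock, pump, power}: 1 true — at least one ✓
  (5) {key, pump}: 1 true — at least one ✓
  (6) {power, pump, key}: 1 true — exactly one ✓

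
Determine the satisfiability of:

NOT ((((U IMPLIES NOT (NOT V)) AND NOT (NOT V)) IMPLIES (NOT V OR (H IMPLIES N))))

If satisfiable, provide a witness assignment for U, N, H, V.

U=T, N=F, H=T, V=T

  NOT ((((U IMPLIES NOT (NOT V)) AND NOT (NOT V)) IMPLIES (NOT V OR (H IMPLIES N)))) = True
    ((U IMPLIES NOT (NOT V)) AND NOT (NOT V)) IMPLIES (NOT V OR (H IMPLIES N)) = False
      (U IMPLIES NOT (NOT V)) AND NOT (NOT V) = True
        U IMPLIES NOT (NOT V) = True
          NOT (NOT V) = True
            NOT V = False
        NOT (NOT V) = True
          NOT V = False
      NOT V OR (H IMPLIES N) = False
        NOT V = False
        H IMPLIES N = False
The formula evaluates to True.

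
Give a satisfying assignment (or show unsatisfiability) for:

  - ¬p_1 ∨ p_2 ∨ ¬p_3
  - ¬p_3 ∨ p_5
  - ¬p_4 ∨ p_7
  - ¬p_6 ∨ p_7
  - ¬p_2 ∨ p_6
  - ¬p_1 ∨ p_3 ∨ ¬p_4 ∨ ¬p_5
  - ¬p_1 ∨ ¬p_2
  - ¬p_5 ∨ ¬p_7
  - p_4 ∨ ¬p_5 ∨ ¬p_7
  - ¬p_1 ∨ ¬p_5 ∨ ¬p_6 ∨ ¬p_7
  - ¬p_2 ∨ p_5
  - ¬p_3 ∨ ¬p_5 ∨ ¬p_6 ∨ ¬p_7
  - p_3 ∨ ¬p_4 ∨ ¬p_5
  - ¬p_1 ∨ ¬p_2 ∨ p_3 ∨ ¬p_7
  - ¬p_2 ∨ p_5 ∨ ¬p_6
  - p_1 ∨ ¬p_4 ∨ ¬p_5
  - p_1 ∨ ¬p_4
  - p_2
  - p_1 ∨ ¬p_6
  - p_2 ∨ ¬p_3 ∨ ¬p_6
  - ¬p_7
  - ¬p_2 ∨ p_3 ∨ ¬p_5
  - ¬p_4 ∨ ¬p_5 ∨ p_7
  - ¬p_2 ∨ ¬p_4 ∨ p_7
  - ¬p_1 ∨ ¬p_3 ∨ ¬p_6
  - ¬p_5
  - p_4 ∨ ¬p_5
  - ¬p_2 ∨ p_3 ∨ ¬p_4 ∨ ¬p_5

Case p_2 = True:
  (¬p_2 ∨ p_6) forces p_6 = True.
  (¬p_6 ∨ p_7) forces p_7 = True.
  Clause (¬p_7) is falsified — contradiction.
Case p_2 = False:
  Clause (p_2) is falsified — contradiction.
Both cases fail, so the formula is unsatisfiable.

The formula is unsatisfiable.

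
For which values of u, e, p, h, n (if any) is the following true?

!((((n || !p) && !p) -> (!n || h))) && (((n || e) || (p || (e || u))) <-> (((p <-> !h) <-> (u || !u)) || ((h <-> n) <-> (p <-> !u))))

u: False; e: False; p: False; h: False; n: True

  !((((n || !p) && !p) -> (!n || h))) = True
    ((n || !p) && !p) -> (!n || h) = False
      (n || !p) && !p = True
        n || !p = True
          !p = True
        !p = True
      !n || h = False
        !n = False
  ((n || e) || (p || (e || u))) <-> (((p <-> !h) <-> (u || !u)) || ((h <-> n) <-> (p <-> !u))) = True
    (n || e) || (p || (e || u)) = True
      n || e = True
      p || (e || u) = False
        e || u = False
    ((p <-> !h) <-> (u || !u)) || ((h <-> n) <-> (p <-> !u)) = True
      (p <-> !h) <-> (u || !u) = False
        p <-> !h = False
          !h = True
        u || !u = True
          !u = True
      (h <-> n) <-> (p <-> !u) = True
        h <-> n = False
        p <-> !u = False
          !u = True
Both conjuncts True, so the formula holds.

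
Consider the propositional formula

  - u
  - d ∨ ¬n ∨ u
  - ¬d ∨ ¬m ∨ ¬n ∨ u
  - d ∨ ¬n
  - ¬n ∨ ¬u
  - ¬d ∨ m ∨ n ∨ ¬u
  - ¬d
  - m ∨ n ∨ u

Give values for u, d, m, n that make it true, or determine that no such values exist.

u = True; d = False; m = True; n = False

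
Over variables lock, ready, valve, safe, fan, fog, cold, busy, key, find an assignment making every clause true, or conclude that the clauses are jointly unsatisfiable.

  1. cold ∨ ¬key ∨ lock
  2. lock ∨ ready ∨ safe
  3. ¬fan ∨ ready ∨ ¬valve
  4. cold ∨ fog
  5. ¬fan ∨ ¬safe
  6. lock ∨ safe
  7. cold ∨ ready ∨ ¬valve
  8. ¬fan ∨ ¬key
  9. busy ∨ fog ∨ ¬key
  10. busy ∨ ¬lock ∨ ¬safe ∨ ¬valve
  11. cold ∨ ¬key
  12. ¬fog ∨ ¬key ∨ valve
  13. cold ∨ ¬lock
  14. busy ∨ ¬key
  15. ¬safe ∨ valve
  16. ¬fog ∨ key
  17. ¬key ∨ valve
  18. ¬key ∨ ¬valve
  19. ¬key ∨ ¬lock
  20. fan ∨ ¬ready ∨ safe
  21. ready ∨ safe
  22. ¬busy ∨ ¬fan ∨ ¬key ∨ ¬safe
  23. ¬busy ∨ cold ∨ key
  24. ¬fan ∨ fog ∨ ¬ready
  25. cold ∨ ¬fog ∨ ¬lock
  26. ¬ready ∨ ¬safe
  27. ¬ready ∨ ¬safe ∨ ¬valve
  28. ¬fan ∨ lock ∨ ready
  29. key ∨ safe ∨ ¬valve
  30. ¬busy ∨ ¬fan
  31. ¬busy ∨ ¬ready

lock=T, ready=F, valve=T, safe=T, fan=F, fog=F, cold=T, busy=T, key=F

Set lock = True.
  then (cold ∨ ¬lock) forces cold = True.
  then (¬key ∨ ¬lock) forces key = False.
  then (¬fog ∨ key) forces fog = False.
Set ready = False.
  then (ready ∨ safe) forces safe = True.
  then (¬fan ∨ ¬safe) forces fan = False.
  then (¬safe ∨ valve) forces valve = True.
  then (busy ∨ ¬lock ∨ ¬safe ∨ ¬valve) forces busy = True.
All clauses satisfied.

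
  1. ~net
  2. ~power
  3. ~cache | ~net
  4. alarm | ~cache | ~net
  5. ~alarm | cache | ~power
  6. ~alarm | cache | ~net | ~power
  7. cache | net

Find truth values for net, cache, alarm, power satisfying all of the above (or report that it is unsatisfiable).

net = False, cache = True, alarm = True, power = False

Unit clause (~net) forces net = False.
Unit clause (~power) forces power = False.
In (cache | net) only cache is left, so cache = True.
Set alarm = True.
Check each clause:
  (~net): ~net holds.
  (~power): ~power holds.
  (~cache | ~net): ~net holds.
  (alarm | ~cache | ~net): alarm holds.
  (~alarm | cache | ~power): cache holds.
  (~alarm | cache | ~net | ~power): cache holds.
  (cache | net): cache holds.
All clauses satisfied.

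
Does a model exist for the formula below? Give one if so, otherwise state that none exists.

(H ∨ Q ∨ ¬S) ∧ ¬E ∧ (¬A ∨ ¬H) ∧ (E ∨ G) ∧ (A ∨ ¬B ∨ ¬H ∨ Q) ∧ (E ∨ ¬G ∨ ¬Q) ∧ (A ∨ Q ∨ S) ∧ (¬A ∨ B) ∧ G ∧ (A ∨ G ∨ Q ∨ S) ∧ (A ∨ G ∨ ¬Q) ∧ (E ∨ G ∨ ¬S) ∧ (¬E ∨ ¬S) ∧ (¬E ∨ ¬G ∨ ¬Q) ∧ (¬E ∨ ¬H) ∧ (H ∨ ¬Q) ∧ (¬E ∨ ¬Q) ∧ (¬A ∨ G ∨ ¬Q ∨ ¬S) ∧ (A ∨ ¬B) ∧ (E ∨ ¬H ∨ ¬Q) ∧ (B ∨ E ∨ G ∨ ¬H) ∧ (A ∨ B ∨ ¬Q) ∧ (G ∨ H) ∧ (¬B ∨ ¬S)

Unit clause (¬E) forces E = False.
In (E ∨ G) only G is left, so G = True.
In (E ∨ ¬G ∨ ¬Q) only ¬Q is left, so Q = False.
Set B = True.
  then (A ∨ ¬B) forces A = True.
  then (¬B ∨ ¬S) forces S = False.
  then (¬A ∨ ¬H) forces H = False.
All clauses satisfied.

E = False; G = True; B = True; A = True; H = False; S = False; Q = False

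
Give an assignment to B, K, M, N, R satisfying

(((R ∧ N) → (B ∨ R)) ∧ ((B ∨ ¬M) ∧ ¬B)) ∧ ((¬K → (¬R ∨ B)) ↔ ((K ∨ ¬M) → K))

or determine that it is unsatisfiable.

B: False, K: False, M: False, N: False, R: True

  ((R ∧ N) → (B ∨ R)) ∧ ((B ∨ ¬M) ∧ ¬B) = True
    (R ∧ N) → (B ∨ R) = True
      R ∧ N = False
      B ∨ R = True
    (B ∨ ¬M) ∧ ¬B = True
      B ∨ ¬M = True
        ¬M = True
      ¬B = True
  (¬K → (¬R ∨ B)) ↔ ((K ∨ ¬M) → K) = True
    ¬K → (¬R ∨ B) = False
      ¬K = True
      ¬R ∨ B = False
        ¬R = False
    (K ∨ ¬M) → K = False
      K ∨ ¬M = True
        ¬M = True
Both conjuncts True, so the formula holds.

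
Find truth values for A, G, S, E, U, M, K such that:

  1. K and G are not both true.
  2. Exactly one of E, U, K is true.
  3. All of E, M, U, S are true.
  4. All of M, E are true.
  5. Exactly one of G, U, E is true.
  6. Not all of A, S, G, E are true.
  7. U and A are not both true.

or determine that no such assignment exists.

Case E = True:
  (2) with E=T forces U = False.
  Constraint (3) is violated (U=F) — contradiction.
Case E = False:
  Constraint (3) is violated (E=F) — contradiction.
Both cases fail — unsatisfiable.

Unsatisfiable — no assignment works.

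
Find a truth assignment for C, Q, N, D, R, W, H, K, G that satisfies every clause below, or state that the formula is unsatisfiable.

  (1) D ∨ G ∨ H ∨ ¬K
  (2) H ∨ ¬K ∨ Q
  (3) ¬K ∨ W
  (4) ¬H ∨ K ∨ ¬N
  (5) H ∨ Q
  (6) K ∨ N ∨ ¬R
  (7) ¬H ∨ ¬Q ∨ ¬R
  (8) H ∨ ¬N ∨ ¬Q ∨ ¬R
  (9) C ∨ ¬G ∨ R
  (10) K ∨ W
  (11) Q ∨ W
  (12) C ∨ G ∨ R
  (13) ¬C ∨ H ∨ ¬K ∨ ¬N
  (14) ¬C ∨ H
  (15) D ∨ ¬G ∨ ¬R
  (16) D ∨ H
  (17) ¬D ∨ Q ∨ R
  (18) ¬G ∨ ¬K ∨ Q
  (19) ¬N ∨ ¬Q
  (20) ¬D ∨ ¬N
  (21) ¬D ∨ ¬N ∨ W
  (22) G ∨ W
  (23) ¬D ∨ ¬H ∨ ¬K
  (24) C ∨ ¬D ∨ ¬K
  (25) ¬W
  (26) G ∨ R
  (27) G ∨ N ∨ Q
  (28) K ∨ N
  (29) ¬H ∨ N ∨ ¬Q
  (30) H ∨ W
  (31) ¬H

The formula is unsatisfiable.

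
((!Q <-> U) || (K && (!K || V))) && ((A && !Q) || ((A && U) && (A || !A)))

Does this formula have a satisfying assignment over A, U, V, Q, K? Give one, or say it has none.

A = True, U = True, V = True, Q = True, K = True

  (!Q <-> U) || (K && (!K || V)) = True
    !Q <-> U = False
      !Q = False
    K && (!K || V) = True
      !K || V = True
        !K = False
  (A && !Q) || ((A && U) && (A || !A)) = True
    A && !Q = False
      !Q = False
    (A && U) && (A || !A) = True
      A && U = True
      A || !A = True
        !A = False
Both conjuncts True, so the formula holds.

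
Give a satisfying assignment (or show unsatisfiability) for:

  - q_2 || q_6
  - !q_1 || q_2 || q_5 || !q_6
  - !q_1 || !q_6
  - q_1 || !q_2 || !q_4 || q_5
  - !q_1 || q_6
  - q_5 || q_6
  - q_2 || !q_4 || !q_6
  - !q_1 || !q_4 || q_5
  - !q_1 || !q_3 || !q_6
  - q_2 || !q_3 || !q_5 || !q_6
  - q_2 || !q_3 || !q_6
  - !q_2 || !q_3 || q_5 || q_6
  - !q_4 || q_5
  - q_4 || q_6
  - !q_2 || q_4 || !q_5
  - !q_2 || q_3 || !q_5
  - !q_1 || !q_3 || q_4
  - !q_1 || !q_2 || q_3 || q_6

Try q_1 = True:
  (!q_1 || !q_6) forces q_6 = False.
  clause (!q_1 || q_6) is falsified — backtrack.
So q_1 = False.
Set q_2 = True.
Set q_3 = True.
Set q_4 = True.
  then (q_1 || !q_2 || !q_4 || q_5) forces q_5 = True.
Set q_6 = False.
All clauses satisfied.

q_1 = False, q_2 = True, q_3 = True, q_4 = True, q_5 = True, q_6 = False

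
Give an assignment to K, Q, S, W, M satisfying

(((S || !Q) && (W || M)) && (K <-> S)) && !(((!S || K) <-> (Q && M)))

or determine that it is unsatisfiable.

K=T; Q=F; S=T; W=T; M=F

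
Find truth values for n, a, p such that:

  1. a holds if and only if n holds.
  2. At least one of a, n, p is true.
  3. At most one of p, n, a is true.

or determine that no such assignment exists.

n = False, a = False, p = True

  (1) a=F, n=F — same ✓
  (2) {a, n, p}: 1 true — at least one ✓
  (3) {p, n, a}: 1 true — at most one ✓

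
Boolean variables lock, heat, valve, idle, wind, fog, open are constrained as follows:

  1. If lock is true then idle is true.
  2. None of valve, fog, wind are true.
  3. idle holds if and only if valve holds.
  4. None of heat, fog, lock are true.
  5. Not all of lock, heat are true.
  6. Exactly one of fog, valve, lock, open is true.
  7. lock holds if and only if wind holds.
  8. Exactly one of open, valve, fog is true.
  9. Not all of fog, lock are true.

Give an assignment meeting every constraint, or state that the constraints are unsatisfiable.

lock = False, heat = False, valve = False, idle = False, wind = False, fog = False, open = True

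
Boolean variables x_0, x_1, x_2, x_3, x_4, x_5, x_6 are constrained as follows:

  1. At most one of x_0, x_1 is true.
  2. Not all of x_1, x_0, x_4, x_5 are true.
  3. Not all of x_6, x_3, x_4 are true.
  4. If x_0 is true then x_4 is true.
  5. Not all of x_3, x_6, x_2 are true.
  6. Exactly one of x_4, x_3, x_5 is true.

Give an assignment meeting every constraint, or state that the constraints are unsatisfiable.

x_0=F, x_1=F, x_2=T, x_3=F, x_4=F, x_5=T, x_6=F

  (1) {x_0, x_1}: 0 true — at most one ✓
  (2) {x_1, x_0, x_4, x_5}: 1/4 true — not all ✓
  (3) {x_6, x_3, x_4}: 0/3 true — not all ✓
  (4) x_0=F ⇒ x_4: vacuous ✓
  (5) {x_3, x_6, x_2}: 1/3 true — not all ✓
  (6) {x_4, x_3, x_5}: 1 true — exactly one ✓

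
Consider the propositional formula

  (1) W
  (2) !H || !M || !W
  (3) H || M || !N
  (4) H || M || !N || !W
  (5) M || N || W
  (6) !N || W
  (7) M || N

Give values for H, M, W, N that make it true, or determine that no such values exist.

H: True, M: False, W: True, N: True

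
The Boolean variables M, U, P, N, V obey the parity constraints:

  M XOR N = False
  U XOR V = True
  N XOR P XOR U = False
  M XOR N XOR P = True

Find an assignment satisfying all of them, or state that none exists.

M = True, U = False, P = True, N = True, V = True

M XOR N = T XOR T = False ✓
U XOR V = F XOR T = True ✓
N XOR P XOR U = T XOR T XOR F = False ✓
M XOR N XOR P = T XOR T XOR T = True ✓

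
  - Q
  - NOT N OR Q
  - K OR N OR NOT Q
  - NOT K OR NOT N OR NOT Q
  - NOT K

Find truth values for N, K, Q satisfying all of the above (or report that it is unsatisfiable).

N = True, K = False, Q = True

Unit clause (Q) forces Q = True.
Unit clause (NOT K) forces K = False.
In (K OR N OR NOT Q) only N is left, so N = True.
Check each clause:
  (Q): Q holds.
  (NOT N OR Q): Q holds.
  (K OR N OR NOT Q): N holds.
  (NOT K OR NOT N OR NOT Q): NOT K holds.
  (NOT K): NOT K holds.
All clauses satisfied.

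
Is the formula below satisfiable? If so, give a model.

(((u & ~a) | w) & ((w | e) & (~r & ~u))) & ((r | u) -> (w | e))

u: False, a: False, e: True, r: False, w: True

  ((u & ~a) | w) & ((w | e) & (~r & ~u)) = True
    (u & ~a) | w = True
      u & ~a = False
        ~a = True
    (w | e) & (~r & ~u) = True
      w | e = True
      ~r & ~u = True
        ~r = True
        ~u = True
  (r | u) -> (w | e) = True
    r | u = False
    w | e = True
Both conjuncts True, so the formula holds.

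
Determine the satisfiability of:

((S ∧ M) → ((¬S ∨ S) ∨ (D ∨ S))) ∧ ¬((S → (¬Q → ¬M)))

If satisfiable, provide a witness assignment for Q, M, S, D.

Q: False; M: True; S: True; D: True

  (S ∧ M) → ((¬S ∨ S) ∨ (D ∨ S)) = True
    S ∧ M = True
    (¬S ∨ S) ∨ (D ∨ S) = True
      ¬S ∨ S = True
        ¬S = False
      D ∨ S = True
  ¬((S → (¬Q → ¬M))) = True
    S → (¬Q → ¬M) = False
      ¬Q → ¬M = False
        ¬Q = True
        ¬M = False
Both conjuncts True, so the formula holds.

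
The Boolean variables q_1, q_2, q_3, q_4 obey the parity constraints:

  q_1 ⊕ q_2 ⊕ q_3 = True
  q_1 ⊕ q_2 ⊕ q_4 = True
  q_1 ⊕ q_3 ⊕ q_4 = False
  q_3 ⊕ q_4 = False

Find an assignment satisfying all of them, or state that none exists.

q_1: False; q_2: False; q_3: True; q_4: True

q_1 ⊕ q_2 ⊕ q_3 = F ⊕ F ⊕ T = True ✓
q_1 ⊕ q_2 ⊕ q_4 = F ⊕ F ⊕ T = True ✓
q_1 ⊕ q_3 ⊕ q_4 = F ⊕ T ⊕ T = False ✓
q_3 ⊕ q_4 = T ⊕ T = False ✓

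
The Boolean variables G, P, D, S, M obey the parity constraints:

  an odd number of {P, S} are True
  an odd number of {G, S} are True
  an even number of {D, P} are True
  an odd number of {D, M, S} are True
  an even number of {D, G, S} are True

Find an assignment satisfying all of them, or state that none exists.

G=T, P=T, D=T, S=F, M=F

{P, S}: 1 true → odd ✓
{G, S}: 1 true → odd ✓
{D, P}: 2 true → even ✓
{D, M, S}: 1 true → odd ✓
{D, G, S}: 2 true → even ✓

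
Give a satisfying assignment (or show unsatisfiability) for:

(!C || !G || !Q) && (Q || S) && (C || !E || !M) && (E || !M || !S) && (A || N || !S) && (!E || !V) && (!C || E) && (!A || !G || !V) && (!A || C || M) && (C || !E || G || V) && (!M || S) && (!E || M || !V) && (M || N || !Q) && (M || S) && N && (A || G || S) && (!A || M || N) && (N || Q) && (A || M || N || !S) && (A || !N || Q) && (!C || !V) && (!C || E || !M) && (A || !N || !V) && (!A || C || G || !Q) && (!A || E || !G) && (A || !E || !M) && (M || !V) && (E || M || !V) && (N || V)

S = True; M = False; Q = True; G = True; V = False; E = True; N = True; A = False; C = False

Unit clause (N) forces N = True.
Try S = False:
  (Q || S) forces Q = True.
  (!M || S) forces M = False.
  clause (M || S) is falsified — backtrack.
So S = True.
Set M = False.
  then (M || !V) forces V = False.
Set Q = True.
Set G = True.
  then (!C || !G || !Q) forces C = False.
  then (!A || C || M) forces A = False.
Set E = True.
All clauses satisfied.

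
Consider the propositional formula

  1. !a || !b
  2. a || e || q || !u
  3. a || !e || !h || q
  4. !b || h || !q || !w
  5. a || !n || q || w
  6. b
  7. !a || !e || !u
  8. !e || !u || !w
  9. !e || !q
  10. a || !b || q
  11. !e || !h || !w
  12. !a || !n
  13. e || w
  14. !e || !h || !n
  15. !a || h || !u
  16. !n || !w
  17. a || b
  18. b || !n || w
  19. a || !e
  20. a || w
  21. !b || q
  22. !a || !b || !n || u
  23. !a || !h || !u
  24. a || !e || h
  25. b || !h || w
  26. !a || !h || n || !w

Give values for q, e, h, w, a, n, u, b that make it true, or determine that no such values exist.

q=T, e=F, h=T, w=T, a=F, n=F, u=T, b=T

Unit clause (b) forces b = True.
In (!b || q) only q is left, so q = True.
In (!a || !b) only !a is left, so a = False.
In (!e || !q) only !e is left, so e = False.
In (e || w) only w is left, so w = True.
In (!n || !w) only !n is left, so n = False.
In (!b || h || !q || !w) only h is left, so h = True.
Set u = True.
All clauses satisfied.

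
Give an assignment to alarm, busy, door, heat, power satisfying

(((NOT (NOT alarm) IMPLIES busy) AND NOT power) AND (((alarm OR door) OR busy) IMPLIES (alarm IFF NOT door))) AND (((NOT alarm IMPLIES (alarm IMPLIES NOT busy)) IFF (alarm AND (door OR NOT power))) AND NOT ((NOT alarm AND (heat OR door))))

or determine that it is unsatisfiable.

alarm = True, busy = True, door = False, heat = True, power = False

  ((NOT (NOT alarm) IMPLIES busy) AND NOT power) AND (((alarm OR door) OR busy) IMPLIES (alarm IFF NOT door)) = True
    (NOT (NOT alarm) IMPLIES busy) AND NOT power = True
      NOT (NOT alarm) IMPLIES busy = True
        NOT (NOT alarm) = True
          NOT alarm = False
      NOT power = True
    ((alarm OR door) OR busy) IMPLIES (alarm IFF NOT door) = True
      (alarm OR door) OR busy = True
        alarm OR door = True
      alarm IFF NOT door = True
        NOT door = True
  ((NOT alarm IMPLIES (alarm IMPLIES NOT busy)) IFF (alarm AND (door OR NOT power))) AND NOT ((NOT alarm AND (heat OR door))) = True
    (NOT alarm IMPLIES (alarm IMPLIES NOT busy)) IFF (alarm AND (door OR NOT power)) = True
      NOT alarm IMPLIES (alarm IMPLIES NOT busy) = True
        NOT alarm = False
        alarm IMPLIES NOT busy = False
          NOT busy = False
      alarm AND (door OR NOT power) = True
        door OR NOT power = True
          NOT power = True
    NOT ((NOT alarm AND (heat OR door))) = True
      NOT alarm AND (heat OR door) = False
        NOT alarm = False
        heat OR door = True
Both conjuncts True, so the formula holds.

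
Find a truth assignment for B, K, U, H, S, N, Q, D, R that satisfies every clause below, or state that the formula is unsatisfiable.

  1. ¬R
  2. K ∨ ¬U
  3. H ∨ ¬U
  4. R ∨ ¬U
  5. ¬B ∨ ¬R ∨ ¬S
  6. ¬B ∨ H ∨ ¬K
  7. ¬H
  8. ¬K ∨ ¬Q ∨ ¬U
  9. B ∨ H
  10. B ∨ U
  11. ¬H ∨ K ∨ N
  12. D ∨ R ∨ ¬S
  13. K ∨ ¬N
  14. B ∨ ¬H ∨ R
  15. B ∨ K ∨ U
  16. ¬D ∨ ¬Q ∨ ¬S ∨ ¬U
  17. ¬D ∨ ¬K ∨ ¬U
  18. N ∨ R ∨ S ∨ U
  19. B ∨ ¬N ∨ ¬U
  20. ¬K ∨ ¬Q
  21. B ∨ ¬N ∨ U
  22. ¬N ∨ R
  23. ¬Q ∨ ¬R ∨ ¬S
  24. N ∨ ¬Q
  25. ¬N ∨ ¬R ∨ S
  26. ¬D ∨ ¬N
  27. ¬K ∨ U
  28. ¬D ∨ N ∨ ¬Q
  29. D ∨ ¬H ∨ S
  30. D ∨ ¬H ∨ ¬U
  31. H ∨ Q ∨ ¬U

Unit clause (¬R) forces R = False.
In (R ∨ ¬U) only ¬U is left, so U = False.
Unit clause (¬H) forces H = False.
In (B ∨ H) only B is left, so B = True.
In (¬N ∨ R) only ¬N is left, so N = False.
In (N ∨ ¬Q) only ¬Q is left, so Q = False.
In (¬K ∨ U) only ¬K is left, so K = False.
In (N ∨ R ∨ S ∨ U) only S is left, so S = True.
In (D ∨ R ∨ ¬S) only D is left, so D = True.
All clauses satisfied.

B=T, K=F, U=F, H=F, S=T, N=F, Q=F, D=T, R=F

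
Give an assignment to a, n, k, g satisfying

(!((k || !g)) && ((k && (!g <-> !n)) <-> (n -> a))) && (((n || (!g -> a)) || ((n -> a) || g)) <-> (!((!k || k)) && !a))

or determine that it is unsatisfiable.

The conjunct ((n || (!g -> a)) || ((n -> a) || g)) <-> (!((!k || k)) && !a) is unsatisfiable on its own:
  a = True: this becomes (True || True) <-> (!((!k || k)) && False) = False.
  a = False: simplifies to ((n || g) || (!n || g)) <-> !((!k || k)).
    n = True: simplifies to !((!k || k)).
      k = True: this becomes !((False || True)) = False.
      k = False: this becomes !((True || False)) = False.
    n = False: simplifies to !((!k || k)).
      k = True: this becomes !((False || True)) = False.
      k = False: this becomes !((True || False)) = False.
So the whole conjunction is unsatisfiable.

No satisfying assignment exists.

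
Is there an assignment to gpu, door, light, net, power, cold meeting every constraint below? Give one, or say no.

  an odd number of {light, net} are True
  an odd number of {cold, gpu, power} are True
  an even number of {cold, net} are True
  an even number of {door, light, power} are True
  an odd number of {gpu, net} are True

gpu=T; door=T; light=T; net=F; power=F; cold=F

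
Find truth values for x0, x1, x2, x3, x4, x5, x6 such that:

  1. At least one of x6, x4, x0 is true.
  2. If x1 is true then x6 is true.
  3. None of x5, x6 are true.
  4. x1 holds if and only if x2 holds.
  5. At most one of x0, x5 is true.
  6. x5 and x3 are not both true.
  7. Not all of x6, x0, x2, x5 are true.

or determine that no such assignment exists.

x0=T, x1=F, x2=F, x3=T, x4=T, x5=F, x6=F

  (1) {x6, x4, x0}: 2 true — at least one ✓
  (2) x1=F ⇒ x6: vacuous ✓
  (3) {x5, x6}: 0 true — none ✓
  (4) x1=F, x2=F — same ✓
  (5) {x0, x5}: 1 true — at most one ✓
  (6) x5=F, x3=T — not both ✓
  (7) {x6, x0, x2, x5}: 1/4 true — not all ✓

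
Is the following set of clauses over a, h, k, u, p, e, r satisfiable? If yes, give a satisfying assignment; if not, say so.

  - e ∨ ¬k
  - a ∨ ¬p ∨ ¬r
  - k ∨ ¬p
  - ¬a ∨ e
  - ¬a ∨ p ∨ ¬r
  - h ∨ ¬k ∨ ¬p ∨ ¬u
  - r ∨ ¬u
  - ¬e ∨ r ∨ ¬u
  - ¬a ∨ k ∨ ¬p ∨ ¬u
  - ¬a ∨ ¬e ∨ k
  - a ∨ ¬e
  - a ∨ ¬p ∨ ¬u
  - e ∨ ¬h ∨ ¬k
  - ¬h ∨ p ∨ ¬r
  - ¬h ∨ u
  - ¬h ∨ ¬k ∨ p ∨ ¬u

Set a = True.
  then (¬a ∨ e) forces e = True.
  then (¬a ∨ ¬e ∨ k) forces k = True.
Set h = False.
Try u = True:
  (h ∨ ¬k ∨ ¬p ∨ ¬u) forces p = False.
  (¬a ∨ p ∨ ¬r) forces r = False.
  clause (r ∨ ¬u) is falsified — backtrack.
So u = False.
Set p = False.
  then (¬a ∨ p ∨ ¬r) forces r = False.
All clauses satisfied.

a = True; h = False; k = True; u = False; p = False; e = True; r = False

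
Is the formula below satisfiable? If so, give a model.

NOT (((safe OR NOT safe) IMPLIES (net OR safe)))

net = False; safe = False

  NOT (((safe OR NOT safe) IMPLIES (net OR safe))) = True
    (safe OR NOT safe) IMPLIES (net OR safe) = False
      safe OR NOT safe = True
        NOT safe = True
      net OR safe = False
The formula evaluates to True.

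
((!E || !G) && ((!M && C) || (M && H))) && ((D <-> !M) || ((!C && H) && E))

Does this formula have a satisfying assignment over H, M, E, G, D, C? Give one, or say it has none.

H=T, M=T, E=F, G=F, D=F, C=F

  (!E || !G) && ((!M && C) || (M && H)) = True
    !E || !G = True
      !E = True
      !G = True
    (!M && C) || (M && H) = True
      !M && C = False
        !M = False
      M && H = True
  (D <-> !M) || ((!C && H) && E) = True
    D <-> !M = True
      !M = False
    (!C && H) && E = False
      !C && H = True
        !C = True
Both conjuncts True, so the formula holds.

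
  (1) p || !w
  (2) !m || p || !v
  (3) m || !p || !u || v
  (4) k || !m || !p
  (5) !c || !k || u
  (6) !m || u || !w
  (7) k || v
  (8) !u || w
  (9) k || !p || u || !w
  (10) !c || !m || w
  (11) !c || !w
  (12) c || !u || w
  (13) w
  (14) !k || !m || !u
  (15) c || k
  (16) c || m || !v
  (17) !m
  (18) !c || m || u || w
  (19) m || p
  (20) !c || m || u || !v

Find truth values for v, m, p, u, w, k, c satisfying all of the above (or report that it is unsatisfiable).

Unit clause (w) forces w = True.
Unit clause (!m) forces m = False.
In (m || p) only p is left, so p = True.
In (!c || !w) only !c is left, so c = False.
In (c || k) only k is left, so k = True.
In (c || m || !v) only !v is left, so v = False.
In (m || !p || !u || v) only !u is left, so u = False.
All clauses satisfied.

v=F, m=F, p=T, u=F, w=T, k=T, c=F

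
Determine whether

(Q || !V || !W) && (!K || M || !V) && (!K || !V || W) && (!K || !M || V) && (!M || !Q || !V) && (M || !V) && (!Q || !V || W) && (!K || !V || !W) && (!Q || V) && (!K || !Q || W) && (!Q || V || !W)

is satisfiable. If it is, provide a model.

Q=F, W=F, K=T, V=F, M=F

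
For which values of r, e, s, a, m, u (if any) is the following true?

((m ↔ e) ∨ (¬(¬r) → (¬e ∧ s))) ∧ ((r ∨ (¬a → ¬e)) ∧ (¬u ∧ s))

r: True; e: False; s: True; a: True; m: True; u: False

  (m ↔ e) ∨ (¬(¬r) → (¬e ∧ s)) = True
    m ↔ e = False
    ¬(¬r) → (¬e ∧ s) = True
      ¬(¬r) = True
        ¬r = False
      ¬e ∧ s = True
        ¬e = True
  (r ∨ (¬a → ¬e)) ∧ (¬u ∧ s) = True
    r ∨ (¬a → ¬e) = True
      ¬a → ¬e = True
        ¬a = False
        ¬e = True
    ¬u ∧ s = True
      ¬u = True
Both conjuncts True, so the formula holds.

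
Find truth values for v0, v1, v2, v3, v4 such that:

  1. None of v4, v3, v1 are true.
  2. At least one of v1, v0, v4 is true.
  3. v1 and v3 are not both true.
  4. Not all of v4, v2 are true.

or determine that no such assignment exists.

v0 = True; v1 = False; v2 = True; v3 = False; v4 = False

  (1) {v4, v3, v1}: 0 true — none ✓
  (2) {v1, v0, v4}: 1 true — at least one ✓
  (3) v1=F, v3=F — not both ✓
  (4) {v4, v2}: 1/2 true — not all ✓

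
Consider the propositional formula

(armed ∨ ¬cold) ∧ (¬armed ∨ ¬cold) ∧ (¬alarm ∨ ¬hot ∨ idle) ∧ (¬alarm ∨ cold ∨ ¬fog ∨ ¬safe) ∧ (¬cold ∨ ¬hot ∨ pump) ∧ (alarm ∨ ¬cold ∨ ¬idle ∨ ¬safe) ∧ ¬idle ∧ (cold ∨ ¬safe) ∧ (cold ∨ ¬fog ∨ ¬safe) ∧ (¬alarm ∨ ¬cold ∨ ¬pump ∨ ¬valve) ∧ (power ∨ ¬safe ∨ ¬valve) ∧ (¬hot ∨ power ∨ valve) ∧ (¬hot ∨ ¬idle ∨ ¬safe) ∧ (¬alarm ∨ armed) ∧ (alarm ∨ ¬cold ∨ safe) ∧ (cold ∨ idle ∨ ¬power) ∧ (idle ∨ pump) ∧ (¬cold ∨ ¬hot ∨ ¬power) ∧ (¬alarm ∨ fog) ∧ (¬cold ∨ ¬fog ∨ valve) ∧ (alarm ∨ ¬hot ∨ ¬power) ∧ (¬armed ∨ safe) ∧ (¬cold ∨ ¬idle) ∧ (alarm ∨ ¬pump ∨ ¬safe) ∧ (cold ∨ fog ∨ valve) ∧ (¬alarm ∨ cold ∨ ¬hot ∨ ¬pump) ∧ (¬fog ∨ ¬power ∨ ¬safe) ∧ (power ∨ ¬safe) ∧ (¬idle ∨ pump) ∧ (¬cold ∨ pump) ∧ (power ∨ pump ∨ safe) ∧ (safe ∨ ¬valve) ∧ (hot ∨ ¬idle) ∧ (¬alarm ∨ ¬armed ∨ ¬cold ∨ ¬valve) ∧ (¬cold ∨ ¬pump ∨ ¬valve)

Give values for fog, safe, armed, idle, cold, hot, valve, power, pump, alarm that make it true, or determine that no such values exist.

fog = True; safe = False; armed = False; idle = False; cold = False; hot = False; valve = False; power = False; pump = True; alarm = False

Unit clause (¬idle) forces idle = False.
In (idle ∨ pump) only pump is left, so pump = True.
Set fog = True.
Try safe = True:
  (cold ∨ ¬safe) forces cold = True.
  (armed ∨ ¬cold) forces armed = True.
  clause (¬armed ∨ ¬cold) is falsified — backtrack.
So safe = False.
  then (¬armed ∨ safe) forces armed = False.
  then (safe ∨ ¬valve) forces valve = False.
  then (armed ∨ ¬cold) forces cold = False.
  then (¬alarm ∨ armed) forces alarm = False.
  then (cold ∨ idle ∨ ¬power) forces power = False.
  then (¬hot ∨ power ∨ valve) forces hot = False.
All clauses satisfied.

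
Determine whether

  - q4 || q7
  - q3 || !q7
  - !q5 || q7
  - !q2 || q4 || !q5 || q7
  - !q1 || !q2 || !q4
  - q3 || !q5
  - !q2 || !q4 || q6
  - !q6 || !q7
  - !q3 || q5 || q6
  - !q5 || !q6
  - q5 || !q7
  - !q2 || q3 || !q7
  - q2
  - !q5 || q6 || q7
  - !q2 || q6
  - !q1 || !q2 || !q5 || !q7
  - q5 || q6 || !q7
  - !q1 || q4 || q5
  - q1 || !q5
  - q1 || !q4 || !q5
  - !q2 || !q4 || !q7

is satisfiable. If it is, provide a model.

q1=F; q2=T; q3=T; q4=T; q5=F; q6=T; q7=F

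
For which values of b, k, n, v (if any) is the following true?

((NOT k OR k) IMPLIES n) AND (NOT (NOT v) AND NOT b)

b = False, k = False, n = True, v = True

  (NOT k OR k) IMPLIES n = True
    NOT k OR k = True
      NOT k = True
  NOT (NOT v) AND NOT b = True
    NOT (NOT v) = True
      NOT v = False
    NOT b = True
Both conjuncts True, so the formula holds.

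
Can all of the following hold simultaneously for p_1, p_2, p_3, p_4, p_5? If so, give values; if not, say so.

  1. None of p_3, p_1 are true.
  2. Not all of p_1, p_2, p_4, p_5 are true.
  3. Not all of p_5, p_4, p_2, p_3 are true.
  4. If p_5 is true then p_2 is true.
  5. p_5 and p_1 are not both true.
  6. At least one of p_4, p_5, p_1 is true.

p_1=F, p_2=T, p_3=F, p_4=F, p_5=T

  (1) {p_3, p_1}: 0 true — none ✓
  (2) {p_1, p_2, p_4, p_5}: 2/4 true — not all ✓
  (3) {p_5, p_4, p_2, p_3}: 2/4 true — not all ✓
  (4) p_5=T ⇒ p_2: T ✓
  (5) p_5=T, p_1=F — not both ✓
  (6) {p_4, p_5, p_1}: 1 true — at least one ✓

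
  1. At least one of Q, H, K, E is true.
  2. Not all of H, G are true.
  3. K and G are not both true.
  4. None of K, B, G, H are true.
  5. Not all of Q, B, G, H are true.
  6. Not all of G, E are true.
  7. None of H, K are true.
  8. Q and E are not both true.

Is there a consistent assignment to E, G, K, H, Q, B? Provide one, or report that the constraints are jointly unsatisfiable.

E=F, G=F, K=F, H=F, Q=T, B=F

  (1) {Q, H, K, E}: 1 true — at least one ✓
  (2) {H, G}: 0/2 true — not all ✓
  (3) K=F, G=F — not both ✓
  (4) {K, B, G, H}: 0 true — none ✓
  (5) {Q, B, G, H}: 1/4 true — not all ✓
  (6) {G, E}: 0/2 true — not all ✓
  (7) {H, K}: 0 true — none ✓
  (8) Q=T, E=F — not both ✓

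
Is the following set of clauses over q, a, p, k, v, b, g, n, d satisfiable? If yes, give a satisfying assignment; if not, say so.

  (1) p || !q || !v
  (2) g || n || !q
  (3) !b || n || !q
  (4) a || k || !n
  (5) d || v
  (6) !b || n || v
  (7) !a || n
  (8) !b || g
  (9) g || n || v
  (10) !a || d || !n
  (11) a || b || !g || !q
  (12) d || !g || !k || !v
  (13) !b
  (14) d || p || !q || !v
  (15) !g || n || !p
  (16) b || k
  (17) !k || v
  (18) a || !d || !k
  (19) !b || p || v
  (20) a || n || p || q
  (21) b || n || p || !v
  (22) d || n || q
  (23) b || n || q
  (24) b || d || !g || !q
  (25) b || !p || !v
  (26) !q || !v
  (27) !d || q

q = False, a = False, p = False, k = True, v = True, b = False, g = False, n = True, d = False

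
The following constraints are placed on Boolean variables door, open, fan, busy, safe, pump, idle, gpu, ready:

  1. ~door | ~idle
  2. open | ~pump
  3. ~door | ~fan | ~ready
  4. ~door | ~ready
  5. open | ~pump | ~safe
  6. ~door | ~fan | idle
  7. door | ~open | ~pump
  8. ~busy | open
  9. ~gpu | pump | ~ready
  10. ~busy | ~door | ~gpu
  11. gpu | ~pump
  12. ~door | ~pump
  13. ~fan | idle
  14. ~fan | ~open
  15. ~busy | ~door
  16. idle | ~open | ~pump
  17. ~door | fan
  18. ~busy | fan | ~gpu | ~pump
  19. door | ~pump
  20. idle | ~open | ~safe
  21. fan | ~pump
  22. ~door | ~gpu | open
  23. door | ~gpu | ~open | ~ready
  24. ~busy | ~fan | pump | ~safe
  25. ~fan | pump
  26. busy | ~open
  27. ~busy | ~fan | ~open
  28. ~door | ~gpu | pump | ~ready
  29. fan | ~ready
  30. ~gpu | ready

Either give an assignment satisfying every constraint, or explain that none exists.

Try door = True:
  (~door | ~idle) forces idle = False.
  (~door | ~ready) forces ready = False.
  (~door | ~fan | idle) forces fan = False.
  clause (~door | fan) is falsified — backtrack.
So door = False.
  then (door | ~pump) forces pump = False.
  then (~fan | pump) forces fan = False.
  then (fan | ~ready) forces ready = False.
  then (~gpu | ready) forces gpu = False.
Set open = True.
  then (busy | ~open) forces busy = True.
Set safe = True.
  then (idle | ~open | ~safe) forces idle = True.
All clauses satisfied.

door = False, open = True, fan = False, busy = True, safe = True, pump = False, idle = True, gpu = False, ready = False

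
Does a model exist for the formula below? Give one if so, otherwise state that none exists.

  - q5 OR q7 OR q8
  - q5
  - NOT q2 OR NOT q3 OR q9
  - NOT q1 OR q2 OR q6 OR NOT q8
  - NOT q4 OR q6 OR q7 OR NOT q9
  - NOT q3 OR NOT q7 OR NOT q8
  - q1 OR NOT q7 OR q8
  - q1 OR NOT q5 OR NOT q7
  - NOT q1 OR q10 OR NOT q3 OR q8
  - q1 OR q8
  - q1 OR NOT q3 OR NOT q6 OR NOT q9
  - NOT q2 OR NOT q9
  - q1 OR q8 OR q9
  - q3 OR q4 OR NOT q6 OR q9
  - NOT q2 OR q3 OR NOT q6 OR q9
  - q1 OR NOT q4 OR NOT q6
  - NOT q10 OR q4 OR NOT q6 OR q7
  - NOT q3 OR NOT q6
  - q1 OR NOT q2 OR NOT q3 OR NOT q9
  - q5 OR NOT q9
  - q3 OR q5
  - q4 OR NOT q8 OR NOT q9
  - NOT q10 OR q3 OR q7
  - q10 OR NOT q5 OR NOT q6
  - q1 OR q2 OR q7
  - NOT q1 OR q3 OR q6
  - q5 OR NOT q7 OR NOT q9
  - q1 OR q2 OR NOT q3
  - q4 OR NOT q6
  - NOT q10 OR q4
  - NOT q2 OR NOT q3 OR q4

Unit clause (q5) forces q5 = True.
Set q1 = True.
Try q2 = True:
  (NOT q2 OR NOT q9) forces q9 = False.
  (NOT q2 OR NOT q3 OR q9) forces q3 = False.
  (NOT q2 OR q3 OR NOT q6 OR q9) forces q6 = False.
  clause (NOT q1 OR q3 OR q6) is falsified — backtrack.
So q2 = False.
Set q3 = False.
  then (NOT q1 OR q3 OR q6) forces q6 = True.
  then (q4 OR NOT q6) forces q4 = True.
  then (q10 OR NOT q5 OR NOT q6) forces q10 = True.
  then (NOT q10 OR q3 OR q7) forces q7 = True.
Set q8 = True.
Set q9 = False.
All clauses satisfied.

q1=T; q2=F; q3=F; q4=T; q5=T; q6=T; q7=T; q8=T; q9=F; q10=T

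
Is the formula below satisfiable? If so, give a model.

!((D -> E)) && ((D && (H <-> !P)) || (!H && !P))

D: True, H: False, P: False, E: False

  !((D -> E)) = True
    D -> E = False
  (D && (H <-> !P)) || (!H && !P) = True
    D && (H <-> !P) = False
      H <-> !P = False
        !P = True
    !H && !P = True
      !H = True
      !P = True
Both conjuncts True, so the formula holds.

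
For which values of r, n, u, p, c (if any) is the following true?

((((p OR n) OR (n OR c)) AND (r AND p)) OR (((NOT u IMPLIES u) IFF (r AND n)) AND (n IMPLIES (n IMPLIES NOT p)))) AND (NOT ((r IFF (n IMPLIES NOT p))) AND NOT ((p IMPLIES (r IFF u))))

r = True; n = True; u = False; p = True; c = False

  (((p OR n) OR (n OR c)) AND (r AND p)) OR (((NOT u IMPLIES u) IFF (r AND n)) AND (n IMPLIES (n IMPLIES NOT p))) = True
    ((p OR n) OR (n OR c)) AND (r AND p) = True
      (p OR n) OR (n OR c) = True
        p OR n = True
        n OR c = True
      r AND p = True
    ((NOT u IMPLIES u) IFF (r AND n)) AND (n IMPLIES (n IMPLIES NOT p)) = False
      (NOT u IMPLIES u) IFF (r AND n) = False
        NOT u IMPLIES u = False
          NOT u = True
        r AND n = True
      n IMPLIES (n IMPLIES NOT p) = False
        n IMPLIES NOT p = False
          NOT p = False
  NOT ((r IFF (n IMPLIES NOT p))) AND NOT ((p IMPLIES (r IFF u))) = True
    NOT ((r IFF (n IMPLIES NOT p))) = True
      r IFF (n IMPLIES NOT p) = False
        n IMPLIES NOT p = False
          NOT p = False
    NOT ((p IMPLIES (r IFF u))) = True
      p IMPLIES (r IFF u) = False
        r IFF u = False
Both conjuncts True, so the formula holds.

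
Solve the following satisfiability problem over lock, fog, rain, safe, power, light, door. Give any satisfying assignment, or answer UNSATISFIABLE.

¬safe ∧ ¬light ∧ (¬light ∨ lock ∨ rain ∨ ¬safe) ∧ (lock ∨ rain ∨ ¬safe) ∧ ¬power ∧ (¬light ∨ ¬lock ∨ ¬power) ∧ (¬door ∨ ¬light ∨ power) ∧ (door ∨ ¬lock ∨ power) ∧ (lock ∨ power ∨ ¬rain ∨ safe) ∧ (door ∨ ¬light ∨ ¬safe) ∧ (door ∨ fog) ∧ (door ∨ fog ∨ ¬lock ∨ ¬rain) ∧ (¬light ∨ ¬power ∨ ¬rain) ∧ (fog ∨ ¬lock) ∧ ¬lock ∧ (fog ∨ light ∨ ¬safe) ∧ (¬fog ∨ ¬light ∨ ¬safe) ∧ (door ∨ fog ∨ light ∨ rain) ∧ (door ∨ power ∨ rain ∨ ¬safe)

lock=F, fog=T, rain=F, safe=F, power=F, light=F, door=F

Unit clause (¬safe) forces safe = False.
Unit clause (¬light) forces light = False.
Unit clause (¬power) forces power = False.
Unit clause (¬lock) forces lock = False.
In (lock ∨ power ∨ ¬rain ∨ safe) only ¬rain is left, so rain = False.
Set fog = True.
Set door = False.
All clauses satisfied.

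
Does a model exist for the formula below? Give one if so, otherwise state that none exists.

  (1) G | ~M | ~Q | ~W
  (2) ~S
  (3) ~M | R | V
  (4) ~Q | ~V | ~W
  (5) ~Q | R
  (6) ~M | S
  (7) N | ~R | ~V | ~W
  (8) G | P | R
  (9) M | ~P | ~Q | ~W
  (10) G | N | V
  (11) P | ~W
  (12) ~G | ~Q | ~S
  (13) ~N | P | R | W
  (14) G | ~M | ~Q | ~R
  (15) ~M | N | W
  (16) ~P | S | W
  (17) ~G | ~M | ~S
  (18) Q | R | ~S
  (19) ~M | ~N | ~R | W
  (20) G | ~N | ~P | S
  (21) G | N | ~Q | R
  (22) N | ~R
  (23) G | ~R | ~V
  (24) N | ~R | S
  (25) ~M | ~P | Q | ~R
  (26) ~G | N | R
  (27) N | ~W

M: False, W: False, G: False, Q: True, P: False, S: False, N: True, R: True, V: False

Unit clause (~S) forces S = False.
In (~M | S) only ~M is left, so M = False.
Set W = False.
  then (~P | S | W) forces P = False.
Set G = False.
  then (G | P | R) forces R = True.
  then (N | ~R) forces N = True.
  then (G | ~R | ~V) forces V = False.
Set Q = True.
All clauses satisfied.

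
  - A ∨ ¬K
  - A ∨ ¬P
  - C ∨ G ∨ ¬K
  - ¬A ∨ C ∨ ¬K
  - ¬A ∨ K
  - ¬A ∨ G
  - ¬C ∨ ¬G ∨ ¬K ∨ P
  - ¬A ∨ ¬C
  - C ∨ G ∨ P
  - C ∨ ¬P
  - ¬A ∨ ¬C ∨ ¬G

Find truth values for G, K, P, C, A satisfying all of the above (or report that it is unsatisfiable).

G = False; K = False; P = False; C = True; A = False

Set G = False.
  then (¬A ∨ G) forces A = False.
  then (A ∨ ¬K) forces K = False.
  then (A ∨ ¬P) forces P = False.
  then (C ∨ G ∨ P) forces C = True.
All clauses satisfied.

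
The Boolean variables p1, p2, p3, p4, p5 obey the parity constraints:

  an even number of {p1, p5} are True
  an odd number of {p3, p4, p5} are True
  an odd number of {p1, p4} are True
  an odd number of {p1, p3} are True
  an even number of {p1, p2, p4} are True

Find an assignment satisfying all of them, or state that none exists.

p1: True; p2: True; p3: False; p4: False; p5: True

{p1, p5}: 2 true → even ✓
{p3, p4, p5}: 1 true → odd ✓
{p1, p4}: 1 true → odd ✓
{p1, p3}: 1 true → odd ✓
{p1, p2, p4}: 2 true → even ✓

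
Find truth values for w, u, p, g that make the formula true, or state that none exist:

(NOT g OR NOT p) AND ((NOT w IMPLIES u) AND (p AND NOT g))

w=F; u=T; p=T; g=F

  NOT g OR NOT p = True
    NOT g = True
    NOT p = False
  (NOT w IMPLIES u) AND (p AND NOT g) = True
    NOT w IMPLIES u = True
      NOT w = True
    p AND NOT g = True
      NOT g = True
Both conjuncts True, so the formula holds.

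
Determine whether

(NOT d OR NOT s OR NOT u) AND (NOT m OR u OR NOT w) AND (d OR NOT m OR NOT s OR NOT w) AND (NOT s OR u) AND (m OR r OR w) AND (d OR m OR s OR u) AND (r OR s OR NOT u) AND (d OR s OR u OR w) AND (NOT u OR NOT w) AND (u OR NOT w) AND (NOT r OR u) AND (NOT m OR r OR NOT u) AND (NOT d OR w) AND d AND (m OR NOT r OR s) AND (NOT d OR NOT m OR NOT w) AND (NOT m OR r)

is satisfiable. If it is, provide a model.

Case d = True:
  (NOT d OR w) forces w = True.
  (NOT u OR NOT w) forces u = False.
  Clause (u OR NOT w) is falsified — contradiction.
Case d = False:
  Clause (d) is falsified — contradiction.
Both cases fail, so the formula is unsatisfiable.

The formula is unsatisfiable.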